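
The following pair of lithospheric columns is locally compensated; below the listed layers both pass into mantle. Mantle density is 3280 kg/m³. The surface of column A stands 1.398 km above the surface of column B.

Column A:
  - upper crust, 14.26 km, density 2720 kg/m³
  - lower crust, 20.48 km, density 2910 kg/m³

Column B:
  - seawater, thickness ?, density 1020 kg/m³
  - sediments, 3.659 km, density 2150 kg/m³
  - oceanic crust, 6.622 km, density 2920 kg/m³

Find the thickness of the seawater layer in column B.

1.97 km

Take the compensation level at the base of the deeper column (depth z_c below the surface of column A) and equate Σ ρ_i t_i down to z_c; mantle fills any gap and the z_c terms cancel.
Column A: 14.26×2720 + 20.48×2910 + (z_c − 34.74)×3280
Column B: 1.398×0 + x×1020 + 3.659×2150 + 6.622×2920 + (z_c − 1.398 − 10.281 − x)×3280
The z_c×3280 term appears on both sides and cancels. Collect the known terms of each column as K = Σ(ρt)_known − 3280 × (depth of known layers): K_A = 98384 − 3280×34.74 = −15563.2; K_B = 27203.09 − 3280×(1.398 + 10.281) = −11104.03.
Balance: K_A = K_B − x×(3280 − 1020), so x = (K_B − K_A)/(3280 − 1020) = 4459.17/2260 = 1.97 km.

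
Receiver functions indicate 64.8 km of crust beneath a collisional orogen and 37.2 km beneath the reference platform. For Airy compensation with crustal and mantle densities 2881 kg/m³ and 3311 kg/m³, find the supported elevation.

3.58 km

Excess crust Δ = 64.8 km − 37.2 km = 27.6 km, split between elevation h and root r with h + r = Δ.
Airy balance ρ_c h = (ρ_m − ρ_c) r gives r = h ρ_c/(ρ_m − ρ_c), so h (1 + ρ_c/(ρ_m − ρ_c)) = Δ, i.e. h = Δ (ρ_m − ρ_c)/ρ_m.
h = 27.6 km × 430/3311 = 3.58 km.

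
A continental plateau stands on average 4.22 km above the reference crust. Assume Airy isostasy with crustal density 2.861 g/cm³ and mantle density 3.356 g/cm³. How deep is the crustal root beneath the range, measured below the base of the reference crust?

By Archimedes' principle applied to the lithosphere: the weight of the topography is balanced by the buoyancy of the root, ρ_c h = (ρ_m − ρ_c) r.
r = h · ρ_c / (ρ_m − ρ_c) = 4.22 km × 2.861 / (3.356 − 2.861) = 24.4 km.

24.4 km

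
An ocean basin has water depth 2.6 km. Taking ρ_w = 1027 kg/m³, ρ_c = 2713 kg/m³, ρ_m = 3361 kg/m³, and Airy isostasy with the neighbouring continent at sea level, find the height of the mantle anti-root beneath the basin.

Isostatic balance requires: replacing crust with seawater at the top is compensated by replacing crust with mantle at the base: d (ρ_c − ρ_w) = a (ρ_m − ρ_c).
a = d (ρ_c − ρ_w)/(ρ_m − ρ_c) = 2.6 km × 1686/648 = 6.76 km.

6.76 km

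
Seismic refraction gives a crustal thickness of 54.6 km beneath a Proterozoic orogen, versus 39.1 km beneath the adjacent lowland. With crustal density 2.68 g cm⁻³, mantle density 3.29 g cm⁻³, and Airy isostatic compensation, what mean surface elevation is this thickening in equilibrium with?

Excess crust Δ = 54.6 km − 39.1 km = 15.5 km, split between elevation h and root r with h + r = Δ.
Airy balance ρ_c h = (ρ_m − ρ_c) r gives r = h ρ_c/(ρ_m − ρ_c), so h (1 + ρ_c/(ρ_m − ρ_c)) = Δ, i.e. h = Δ (ρ_m − ρ_c)/ρ_m.
h = 15.5 km × 0.61/3.29 = 2.87 km.

2.87 km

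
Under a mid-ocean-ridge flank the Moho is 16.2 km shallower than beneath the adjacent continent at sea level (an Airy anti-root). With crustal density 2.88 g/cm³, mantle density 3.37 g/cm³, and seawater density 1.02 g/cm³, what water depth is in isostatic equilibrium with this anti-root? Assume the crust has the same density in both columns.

Replacing a thickness d of crust by seawater at the top must be balanced by replacing crust with mantle at the base: d (ρ_c − ρ_w) = a (ρ_m − ρ_c).
d = a (ρ_m − ρ_c)/(ρ_c − ρ_w) = 16.2 km × 0.49/1.86 = 4.27 km.

4.27 km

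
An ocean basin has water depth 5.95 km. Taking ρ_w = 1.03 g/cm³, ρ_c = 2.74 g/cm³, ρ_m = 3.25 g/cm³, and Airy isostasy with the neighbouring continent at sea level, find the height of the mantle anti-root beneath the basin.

By Archimedes' principle applied to the lithosphere: replacing crust with seawater at the top is compensated by replacing crust with mantle at the base: d (ρ_c − ρ_w) = a (ρ_m − ρ_c).
a = d (ρ_c − ρ_w)/(ρ_m − ρ_c) = 5.95 km × 1.71/0.51 = 19.9 km.

19.9 km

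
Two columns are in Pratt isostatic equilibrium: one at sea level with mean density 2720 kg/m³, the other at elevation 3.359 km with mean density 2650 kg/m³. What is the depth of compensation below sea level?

127 km

ρ_ref D = ρ (D + h) → D (ρ_ref − ρ) = ρ h.
D = ρ h/(ρ_ref − ρ) = 2650 × 3.359 km/(2720 − 2650) = 127 km.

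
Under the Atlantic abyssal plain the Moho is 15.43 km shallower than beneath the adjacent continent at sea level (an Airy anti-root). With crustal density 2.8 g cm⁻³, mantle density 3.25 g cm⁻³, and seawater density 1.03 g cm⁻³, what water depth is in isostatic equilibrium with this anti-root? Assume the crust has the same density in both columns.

Replacing a thickness d of crust by seawater at the top must be balanced by replacing crust with mantle at the base: d (ρ_c − ρ_w) = a (ρ_m − ρ_c).
d = a (ρ_m − ρ_c)/(ρ_c − ρ_w) = 15.43 km × 0.45/1.77 = 3.92 km.

3.92 km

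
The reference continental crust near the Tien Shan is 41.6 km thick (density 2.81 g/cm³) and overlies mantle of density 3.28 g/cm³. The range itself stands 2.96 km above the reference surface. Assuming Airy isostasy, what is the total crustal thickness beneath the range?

Root depth r = h ρ_c / (ρ_m − ρ_c) = 2.96 km × 2.81 / 0.47 = 17.7 km.
Total thickness = T + h + r = 41.6 km + 2.96 km + 17.7 km = 62.3 km.

62.3 km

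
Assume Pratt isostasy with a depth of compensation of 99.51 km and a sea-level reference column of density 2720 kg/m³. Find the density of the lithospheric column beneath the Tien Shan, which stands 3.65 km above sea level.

Pratt balance: ρ_ref D = ρ (D + h).
ρ = ρ_ref D/(D + h) = 2720 × 99.51 km/(99.51 km + 3.65 km) = 2620 kg/m³.

2620 kg/m³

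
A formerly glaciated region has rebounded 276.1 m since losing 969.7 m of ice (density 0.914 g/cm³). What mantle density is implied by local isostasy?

3.21 g/cm³

ρ_m = ρ_ice t / u = 0.914 × 969.7 m/276.1 m = 3.21 g/cm³.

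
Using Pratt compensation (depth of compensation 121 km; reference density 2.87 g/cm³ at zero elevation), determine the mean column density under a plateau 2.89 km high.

2.8 g/cm³

Pratt balance: ρ_ref D = ρ (D + h).
ρ = ρ_ref D/(D + h) = 2.87 × 121 km/(121 km + 2.89 km) = 2.8 g/cm³.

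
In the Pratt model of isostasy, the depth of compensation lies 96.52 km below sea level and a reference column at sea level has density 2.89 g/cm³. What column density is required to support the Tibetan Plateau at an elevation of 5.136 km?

Pratt balance: ρ_ref D = ρ (D + h).
ρ = ρ_ref D/(D + h) = 2.89 × 96.52 km/(96.52 km + 5.136 km) = 2.74 g/cm³.

2.74 g/cm³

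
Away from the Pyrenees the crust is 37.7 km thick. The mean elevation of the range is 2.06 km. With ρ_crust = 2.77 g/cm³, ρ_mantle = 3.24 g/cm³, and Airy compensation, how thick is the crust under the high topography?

51.9 km

Root depth r = h ρ_c / (ρ_m − ρ_c) = 2.06 km × 2.77 / 0.47 = 12.14 km.
Total thickness = T + h + r = 37.7 km + 2.06 km + 12.14 km = 51.9 km.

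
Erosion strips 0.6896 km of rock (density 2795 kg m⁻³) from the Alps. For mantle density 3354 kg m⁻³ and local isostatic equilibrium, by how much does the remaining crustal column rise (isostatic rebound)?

0.575 km

Unloading: uplift u = e ρ_c/ρ_m = 0.6896 km × 2795/3354 = 0.575 km.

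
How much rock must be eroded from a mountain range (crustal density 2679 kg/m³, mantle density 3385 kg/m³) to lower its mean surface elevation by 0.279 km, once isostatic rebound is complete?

Net drop Δ = e − u = e − e ρ_c/ρ_m = e (ρ_m − ρ_c)/ρ_m.
e = Δ ρ_m/(ρ_m − ρ_c) = 0.279 km × 3385/706 = 1.34 km.

1.34 km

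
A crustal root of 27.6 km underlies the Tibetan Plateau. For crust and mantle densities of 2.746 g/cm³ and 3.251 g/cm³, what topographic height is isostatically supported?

Equating mass per unit area of the two columns: ρ_c h = (ρ_m − ρ_c) r.
h = r (ρ_m − ρ_c) / ρ_c = 27.6 km × (3.251 − 2.746) / 2.746 = 5.08 km.

5.08 km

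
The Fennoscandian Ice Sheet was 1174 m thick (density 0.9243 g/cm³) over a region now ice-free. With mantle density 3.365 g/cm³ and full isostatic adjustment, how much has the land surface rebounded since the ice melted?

322 m

Removing the load lets mantle flow back in; uplift u satisfies ρ_ice t = ρ_m u.
u = t ρ_ice/ρ_m = 1174 m × 0.9243/3.365 = 322 m.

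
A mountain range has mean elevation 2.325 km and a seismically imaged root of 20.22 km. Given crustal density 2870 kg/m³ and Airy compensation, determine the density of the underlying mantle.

Airy balance: ρ_c h = (ρ_m − ρ_c) r → ρ_m = ρ_c (1 + h/r).
ρ_m = 2870 × (1 + 2.325 km/20.22 km) = 3200 kg/m³.

3200 kg/m³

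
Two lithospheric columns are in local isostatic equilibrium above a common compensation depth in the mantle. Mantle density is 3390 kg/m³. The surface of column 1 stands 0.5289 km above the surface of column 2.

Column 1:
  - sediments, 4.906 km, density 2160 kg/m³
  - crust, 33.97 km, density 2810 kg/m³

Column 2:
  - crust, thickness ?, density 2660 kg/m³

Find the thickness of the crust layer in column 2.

32.8 km

Take the compensation level at the base of the deeper column (depth z_c below the surface of column 1) and equate Σ ρ_i t_i down to z_c; mantle fills any gap and the z_c terms cancel.
Column 1: 4.906×2160 + 33.97×2810 + (z_c − 38.876)×3390
Column 2: 0.5289×0 + x×2660 + (z_c − 0.5289 − 0 − x)×3390
The z_c×3390 term appears on both sides and cancels. Collect the known terms of each column as K = Σ(ρt)_known − 3390 × (depth of known layers): K_1 = 106052.66 − 3390×38.876 = −25736.98; K_2 = 0 − 3390×(0.5289 + 0) = −1792.971.
Balance: K_1 = K_2 − x×(3390 − 2660), so x = (K_2 − K_1)/(3390 − 2660) = 23944/730 = 32.8 km.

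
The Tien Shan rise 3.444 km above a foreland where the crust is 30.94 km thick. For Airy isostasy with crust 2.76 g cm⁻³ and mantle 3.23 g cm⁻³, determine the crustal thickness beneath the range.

Root depth r = h ρ_c / (ρ_m − ρ_c) = 3.444 km × 2.76 / 0.47 = 20.22 km.
Total thickness = T + h + r = 30.94 km + 3.444 km + 20.22 km = 54.6 km.

54.6 km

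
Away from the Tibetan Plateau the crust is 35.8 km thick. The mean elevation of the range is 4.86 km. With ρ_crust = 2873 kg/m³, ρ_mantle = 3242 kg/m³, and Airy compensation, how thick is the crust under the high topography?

Root depth r = h ρ_c / (ρ_m − ρ_c) = 4.86 km × 2873 / 369 = 37.84 km.
Total thickness = T + h + r = 35.8 km + 4.86 km + 37.84 km = 78.5 km.

78.5 km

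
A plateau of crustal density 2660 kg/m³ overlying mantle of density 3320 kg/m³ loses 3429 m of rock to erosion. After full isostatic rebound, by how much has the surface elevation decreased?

Rebound u = e ρ_c/ρ_m = 3429 m × 2660/3320 = 2747 m.
Net surface drop = e − u = 3429 m − 2747 m = e (ρ_m − ρ_c)/ρ_m = 682 m.

682 m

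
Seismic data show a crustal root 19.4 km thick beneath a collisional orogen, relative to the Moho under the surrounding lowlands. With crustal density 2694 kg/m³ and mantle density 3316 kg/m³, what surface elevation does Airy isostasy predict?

4.48 km

By Archimedes' principle applied to the lithosphere: ρ_c h = (ρ_m − ρ_c) r.
h = r (ρ_m − ρ_c) / ρ_c = 19.4 km × (3316 − 2694) / 2694 = 4.48 km.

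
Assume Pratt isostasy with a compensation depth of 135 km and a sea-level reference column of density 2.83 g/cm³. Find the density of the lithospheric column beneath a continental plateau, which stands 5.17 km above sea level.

Pratt balance: ρ_ref D = ρ (D + h).
ρ = ρ_ref D/(D + h) = 2.83 × 135 km/(135 km + 5.17 km) = 2.73 g/cm³.

2.73 g/cm³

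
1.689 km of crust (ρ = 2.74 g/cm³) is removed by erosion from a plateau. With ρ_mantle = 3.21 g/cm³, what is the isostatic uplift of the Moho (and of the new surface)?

1.44 km

Unloading: uplift u = e ρ_c/ρ_m = 1.689 km × 2.74/3.21 = 1.44 km.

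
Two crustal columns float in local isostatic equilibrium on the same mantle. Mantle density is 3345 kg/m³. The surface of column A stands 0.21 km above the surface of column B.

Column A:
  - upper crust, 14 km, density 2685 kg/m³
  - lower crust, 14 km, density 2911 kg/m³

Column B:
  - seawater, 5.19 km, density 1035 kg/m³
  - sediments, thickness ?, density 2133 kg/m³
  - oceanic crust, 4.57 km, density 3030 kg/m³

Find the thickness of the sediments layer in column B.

Take the compensation level at the base of the deeper column (depth z_c below the surface of column A) and equate Σ ρ_i t_i down to z_c; mantle fills any gap and the z_c terms cancel.
Column A: 14×2685 + 14×2911 + (z_c − 28)×3345
Column B: 0.21×0 + 5.19×1035 + x×2133 + 4.57×3030 + (z_c − 0.21 − 9.76 − x)×3345
The z_c×3345 term appears on both sides and cancels. Collect the known terms of each column as K = Σ(ρt)_known − 3345 × (depth of known layers): K_A = 78344 − 3345×28 = −15316; K_B = 19218.75 − 3345×(0.21 + 9.76) = −14130.9.
Balance: K_A = K_B − x×(3345 − 2133), so x = (K_B − K_A)/(3345 − 2133) = 1185.1/1212 = 0.978 km.

0.978 km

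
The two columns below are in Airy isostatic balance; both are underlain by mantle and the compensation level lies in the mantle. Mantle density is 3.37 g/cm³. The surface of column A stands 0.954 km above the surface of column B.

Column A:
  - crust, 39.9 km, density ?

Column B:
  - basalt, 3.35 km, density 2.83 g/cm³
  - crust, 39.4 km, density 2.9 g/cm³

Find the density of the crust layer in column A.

2.78 g/cm³

Take the compensation level at the base of the deeper column (depth z_c below the surface of column A) and equate Σ ρ_i t_i down to z_c; mantle fills any gap and the z_c terms cancel.
Column A: 39.9×ρ + (z_c − 39.9)×3.37
Column B: 0.954×0 + 3.35×2.83 + 39.4×2.9 + (z_c − 0.954 − 42.75)×3.37
The z_c×3.37 term appears on both sides and cancels. Collect the known terms of each column as K = Σ(ρt)_known − 3.37 × (depth of known layers): K_A = 0 − 3.37×39.9 = −134.463; K_B = 123.7405 − 3.37×(0.954 + 42.75) = −23.54198.
Balance: K_A + 39.9×ρ = K_B, so ρ = (K_B − K_A)/39.9 = 110.921/39.9 = 2.78 g/cm³.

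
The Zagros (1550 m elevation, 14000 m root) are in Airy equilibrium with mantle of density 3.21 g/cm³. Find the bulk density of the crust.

ρ_c h = (ρ_m − ρ_c) r → ρ_c (h + r) = ρ_m r → ρ_c = ρ_m r / (h + r).
ρ_c = 3.21 × 14000 m / (1550 m + 14000 m) = 2.89 g/cm³.

2.89 g/cm³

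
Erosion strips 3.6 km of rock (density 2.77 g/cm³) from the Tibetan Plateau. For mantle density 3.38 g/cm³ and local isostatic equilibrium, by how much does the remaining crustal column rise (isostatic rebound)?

Unloading: uplift u = e ρ_c/ρ_m = 3.6 km × 2.77/3.38 = 2.95 km.

2.95 km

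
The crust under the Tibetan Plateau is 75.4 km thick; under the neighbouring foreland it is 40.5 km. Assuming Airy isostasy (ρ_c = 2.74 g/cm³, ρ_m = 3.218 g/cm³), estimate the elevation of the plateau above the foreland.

5.18 km

Excess crust Δ = 75.4 km − 40.5 km = 34.9 km, split between elevation h and root r with h + r = Δ.
Airy balance ρ_c h = (ρ_m − ρ_c) r gives r = h ρ_c/(ρ_m − ρ_c), so h (1 + ρ_c/(ρ_m − ρ_c)) = Δ, i.e. h = Δ (ρ_m − ρ_c)/ρ_m.
h = 34.9 km × 0.478/3.218 = 5.18 km.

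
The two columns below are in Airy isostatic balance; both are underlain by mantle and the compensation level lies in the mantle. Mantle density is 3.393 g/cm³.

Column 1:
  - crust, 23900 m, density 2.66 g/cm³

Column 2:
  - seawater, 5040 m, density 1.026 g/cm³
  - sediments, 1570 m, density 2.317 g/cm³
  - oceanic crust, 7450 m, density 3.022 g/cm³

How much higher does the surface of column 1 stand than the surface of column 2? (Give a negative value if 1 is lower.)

For any compensation level in the mantle, the mantle terms cancel and isostasy reduces to e = (Σt_1 − Σt_2) − (Σ(ρt)_1 − Σ(ρt)_2) / ρ_m.
Σt_1 = 23900 m; Σt_2 = 14060 m; Σ(ρt)_1 = 63574; Σ(ρt)_2 = 31322.63 (in m·g/cm³).
e = (23900 − 14060) − (63574 − 31322.63) / 3.393 = 335 m.

335 m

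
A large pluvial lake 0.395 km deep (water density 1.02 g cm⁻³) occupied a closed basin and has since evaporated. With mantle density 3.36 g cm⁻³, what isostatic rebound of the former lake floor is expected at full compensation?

0.12 km

u = d ρ_w/ρ_m = 0.395 km × 1.02/3.36 = 0.12 km.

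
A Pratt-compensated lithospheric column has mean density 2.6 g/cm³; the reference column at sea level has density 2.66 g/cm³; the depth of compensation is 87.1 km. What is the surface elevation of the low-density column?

2.01 km

ρ_ref D = ρ (D + h) → h = D (ρ_ref − ρ)/ρ.
h = 87.1 km × (2.66 − 2.6)/2.6 = 2.01 km.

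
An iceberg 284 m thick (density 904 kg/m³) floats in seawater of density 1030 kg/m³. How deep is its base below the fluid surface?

249 m

Draft d = t ρ_obj/ρ_fluid = 284 m × 904/1030 = 249 m.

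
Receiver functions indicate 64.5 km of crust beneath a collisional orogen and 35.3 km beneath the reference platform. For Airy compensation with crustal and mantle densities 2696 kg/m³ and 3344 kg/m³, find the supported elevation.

5.66 km

Excess crust Δ = 64.5 km − 35.3 km = 29.2 km, split between elevation h and root r with h + r = Δ.
Airy balance ρ_c h = (ρ_m − ρ_c) r gives r = h ρ_c/(ρ_m − ρ_c), so h (1 + ρ_c/(ρ_m − ρ_c)) = Δ, i.e. h = Δ (ρ_m − ρ_c)/ρ_m.
h = 29.2 km × 648/3344 = 5.66 km.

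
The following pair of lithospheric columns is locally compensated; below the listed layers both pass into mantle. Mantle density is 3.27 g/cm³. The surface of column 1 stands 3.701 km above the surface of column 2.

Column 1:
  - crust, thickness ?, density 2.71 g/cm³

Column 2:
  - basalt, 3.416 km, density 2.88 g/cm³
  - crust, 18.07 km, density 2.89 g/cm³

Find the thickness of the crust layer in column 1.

36.3 km

Take the compensation level at the base of the deeper column (depth z_c below the surface of column 1) and equate Σ ρ_i t_i down to z_c; mantle fills any gap and the z_c terms cancel.
Column 1: x×2.71 + (z_c − 0 − x)×3.27
Column 2: 3.701×0 + 3.416×2.88 + 18.07×2.89 + (z_c − 3.701 − 21.486)×3.27
The z_c×3.27 term appears on both sides and cancels. Collect the known terms of each column as K = Σ(ρt)_known − 3.27 × (depth of known layers): K_1 = 0 − 3.27×0 = 0; K_2 = 62.06038 − 3.27×(3.701 + 21.486) = −20.30111.
Balance: K_1 − x×(3.27 − 2.71) = K_2, so x = (K_1 − K_2)/(3.27 − 2.71) = 20.3011/0.56 = 36.3 km.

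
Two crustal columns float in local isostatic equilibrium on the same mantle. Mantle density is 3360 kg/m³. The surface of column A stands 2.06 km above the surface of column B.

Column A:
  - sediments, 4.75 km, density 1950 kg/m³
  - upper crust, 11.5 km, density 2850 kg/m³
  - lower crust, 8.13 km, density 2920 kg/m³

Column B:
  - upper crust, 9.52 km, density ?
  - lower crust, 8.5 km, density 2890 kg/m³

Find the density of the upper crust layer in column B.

2810 kg/m³

Take the compensation level at the base of the deeper column (depth z_c below the surface of column A) and equate Σ ρ_i t_i down to z_c; mantle fills any gap and the z_c terms cancel.
Column A: 4.75×1950 + 11.5×2850 + 8.13×2920 + (z_c − 24.38)×3360
Column B: 2.06×0 + 9.52×ρ + 8.5×2890 + (z_c − 2.06 − 18.02)×3360
The z_c×3360 term appears on both sides and cancels. Collect the known terms of each column as K = Σ(ρt)_known − 3360 × (depth of known layers): K_A = 65777.1 − 3360×24.38 = −16139.7; K_B = 24565 − 3360×(2.06 + 18.02) = −42903.8.
Balance: K_A = K_B + 9.52×ρ, so ρ = (K_A − K_B)/9.52 = 26764.1/9.52 = 2810 kg/m³.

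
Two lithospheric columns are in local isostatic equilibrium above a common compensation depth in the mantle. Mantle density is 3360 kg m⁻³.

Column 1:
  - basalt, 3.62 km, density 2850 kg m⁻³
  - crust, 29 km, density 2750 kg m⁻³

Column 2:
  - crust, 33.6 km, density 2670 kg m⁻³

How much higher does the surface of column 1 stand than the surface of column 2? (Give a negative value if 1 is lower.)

For any compensation level in the mantle, the mantle terms cancel and isostasy reduces to e = (Σt_1 − Σt_2) − (Σ(ρt)_1 − Σ(ρt)_2) / ρ_m.
Σt_1 = 32.62 km; Σt_2 = 33.6 km; Σ(ρt)_1 = 90067; Σ(ρt)_2 = 89712 (in km·kg m⁻³).
e = (32.62 − 33.6) − (90067 − 89712) / 3360 = −1.09 km.

−1.09 km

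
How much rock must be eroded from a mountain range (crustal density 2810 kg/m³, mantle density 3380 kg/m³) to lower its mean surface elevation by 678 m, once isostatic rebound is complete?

4020 m

Net drop Δ = e − u = e − e ρ_c/ρ_m = e (ρ_m − ρ_c)/ρ_m.
e = Δ ρ_m/(ρ_m − ρ_c) = 678 m × 3380/570 = 4020 m.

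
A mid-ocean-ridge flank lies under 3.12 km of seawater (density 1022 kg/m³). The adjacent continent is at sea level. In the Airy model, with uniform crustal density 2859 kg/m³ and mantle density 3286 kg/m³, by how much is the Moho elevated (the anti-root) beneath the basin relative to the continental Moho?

13.4 km

Isostatic balance requires: replacing crust with seawater at the top is compensated by replacing crust with mantle at the base: d (ρ_c − ρ_w) = a (ρ_m − ρ_c).
a = d (ρ_c − ρ_w)/(ρ_m − ρ_c) = 3.12 km × 1837/427 = 13.4 km.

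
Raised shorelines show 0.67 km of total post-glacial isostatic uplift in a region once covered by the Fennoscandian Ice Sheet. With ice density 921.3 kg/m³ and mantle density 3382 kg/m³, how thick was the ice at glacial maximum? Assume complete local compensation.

u = t ρ_ice/ρ_m → t = u ρ_m/ρ_ice = 0.67 km × 3382/921.3 = 2.46 km.

2.46 km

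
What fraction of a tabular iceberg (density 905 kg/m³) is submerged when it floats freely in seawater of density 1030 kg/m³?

87.9%

Submerged fraction = ρ_obj/ρ_fluid = 905/1030 = 87.9%.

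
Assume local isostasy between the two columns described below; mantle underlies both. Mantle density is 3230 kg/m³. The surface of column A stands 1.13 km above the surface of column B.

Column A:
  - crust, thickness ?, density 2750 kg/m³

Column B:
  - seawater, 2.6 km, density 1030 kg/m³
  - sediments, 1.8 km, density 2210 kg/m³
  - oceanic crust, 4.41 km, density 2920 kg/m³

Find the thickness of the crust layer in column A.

Take the compensation level at the base of the deeper column (depth z_c below the surface of column A) and equate Σ ρ_i t_i down to z_c; mantle fills any gap and the z_c terms cancel.
Column A: x×2750 + (z_c − 0 − x)×3230
Column B: 1.13×0 + 2.6×1030 + 1.8×2210 + 4.41×2920 + (z_c − 1.13 − 8.81)×3230
The z_c×3230 term appears on both sides and cancels. Collect the known terms of each column as K = Σ(ρt)_known − 3230 × (depth of known layers): K_A = 0 − 3230×0 = 0; K_B = 19533.2 − 3230×(1.13 + 8.81) = −12573.
Balance: K_A − x×(3230 − 2750) = K_B, so x = (K_A − K_B)/(3230 − 2750) = 12573/480 = 26.2 km.

26.2 km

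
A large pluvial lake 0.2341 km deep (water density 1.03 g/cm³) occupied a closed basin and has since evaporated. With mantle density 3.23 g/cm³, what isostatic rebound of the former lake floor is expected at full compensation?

0.0747 km

u = d ρ_w/ρ_m = 0.2341 km × 1.03/3.23 = 0.0747 km.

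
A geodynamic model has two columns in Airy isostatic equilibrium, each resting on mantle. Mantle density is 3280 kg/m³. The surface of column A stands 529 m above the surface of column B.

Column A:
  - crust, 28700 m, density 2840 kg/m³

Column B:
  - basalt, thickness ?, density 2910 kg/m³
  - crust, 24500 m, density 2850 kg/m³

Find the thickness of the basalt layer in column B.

967 m

Take the compensation level at the base of the deeper column (depth z_c below the surface of column A) and equate Σ ρ_i t_i down to z_c; mantle fills any gap and the z_c terms cancel.
Column A: 28700×2840 + (z_c − 28700)×3280
Column B: 529×0 + x×2910 + 24500×2850 + (z_c − 529 − 24500 − x)×3280
The z_c×3280 term appears on both sides and cancels. Collect the known terms of each column as K = Σ(ρt)_known − 3280 × (depth of known layers): K_A = 81508000 − 3280×28700 = −12628000; K_B = 69825000 − 3280×(529 + 24500) = −12270120.
Balance: K_A = K_B − x×(3280 − 2910), so x = (K_B − K_A)/(3280 − 2910) = 357880/370 = 967 m.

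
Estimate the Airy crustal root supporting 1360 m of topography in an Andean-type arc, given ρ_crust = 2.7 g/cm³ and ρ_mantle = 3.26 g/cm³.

In Airy isostatic equilibrium: the weight of the topography is balanced by the buoyancy of the root, ρ_c h = (ρ_m − ρ_c) r.
r = h · ρ_c / (ρ_m − ρ_c) = 1360 m × 2.7 / (3.26 − 2.7) = 6560 m.

6560 m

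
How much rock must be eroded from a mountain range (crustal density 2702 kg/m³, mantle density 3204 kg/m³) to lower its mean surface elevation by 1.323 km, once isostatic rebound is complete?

8.44 km

Net drop Δ = e − u = e − e ρ_c/ρ_m = e (ρ_m − ρ_c)/ρ_m.
e = Δ ρ_m/(ρ_m − ρ_c) = 1.323 km × 3204/502 = 8.44 km.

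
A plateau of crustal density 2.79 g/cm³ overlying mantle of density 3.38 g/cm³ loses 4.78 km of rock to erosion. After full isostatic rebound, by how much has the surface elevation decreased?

0.834 km

Rebound u = e ρ_c/ρ_m = 4.78 km × 2.79/3.38 = 3.946 km.
Net surface drop = e − u = 4.78 km − 3.946 km = e (ρ_m − ρ_c)/ρ_m = 0.834 km.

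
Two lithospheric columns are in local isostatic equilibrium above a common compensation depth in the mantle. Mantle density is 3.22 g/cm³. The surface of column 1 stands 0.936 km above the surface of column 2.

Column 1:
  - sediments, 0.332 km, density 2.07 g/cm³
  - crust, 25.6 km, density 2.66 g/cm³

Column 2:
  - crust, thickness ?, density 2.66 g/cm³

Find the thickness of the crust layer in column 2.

20.9 km

Take the compensation level at the base of the deeper column (depth z_c below the surface of column 1) and equate Σ ρ_i t_i down to z_c; mantle fills any gap and the z_c terms cancel.
Column 1: 0.332×2.07 + 25.6×2.66 + (z_c − 25.932)×3.22
Column 2: 0.936×0 + x×2.66 + (z_c − 0.936 − 0 − x)×3.22
The z_c×3.22 term appears on both sides and cancels. Collect the known terms of each column as K = Σ(ρt)_known − 3.22 × (depth of known layers): K_1 = 68.78324 − 3.22×25.932 = −14.7178; K_2 = 0 − 3.22×(0.936 + 0) = −3.01392.
Balance: K_1 = K_2 − x×(3.22 − 2.66), so x = (K_2 − K_1)/(3.22 − 2.66) = 11.7039/0.56 = 20.9 km.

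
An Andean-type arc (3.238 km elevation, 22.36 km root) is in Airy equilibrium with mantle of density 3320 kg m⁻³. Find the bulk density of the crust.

2900 kg m⁻³

ρ_c h = (ρ_m − ρ_c) r → ρ_c (h + r) = ρ_m r → ρ_c = ρ_m r / (h + r).
ρ_c = 3320 × 22.36 km / (3.238 km + 22.36 km) = 2900 kg m⁻³.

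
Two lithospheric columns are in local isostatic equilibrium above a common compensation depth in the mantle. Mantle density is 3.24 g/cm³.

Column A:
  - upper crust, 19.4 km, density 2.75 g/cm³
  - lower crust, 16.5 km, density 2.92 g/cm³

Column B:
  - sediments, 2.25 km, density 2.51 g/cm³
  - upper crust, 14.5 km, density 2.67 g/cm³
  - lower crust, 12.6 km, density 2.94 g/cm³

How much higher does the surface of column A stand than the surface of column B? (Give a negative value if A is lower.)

0.339 km

For any compensation level in the mantle, the mantle terms cancel and isostasy reduces to e = (Σt_A − Σt_B) − (Σ(ρt)_A − Σ(ρt)_B) / ρ_m.
Σt_A = 35.9 km; Σt_B = 29.35 km; Σ(ρt)_A = 101.53; Σ(ρt)_B = 81.4065 (in km·g/cm³).
e = (35.9 − 29.35) − (101.53 − 81.4065) / 3.24 = 0.339 km.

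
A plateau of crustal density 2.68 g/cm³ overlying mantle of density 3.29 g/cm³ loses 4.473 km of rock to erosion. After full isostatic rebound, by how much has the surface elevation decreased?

Rebound u = e ρ_c/ρ_m = 4.473 km × 2.68/3.29 = 3.644 km.
Net surface drop = e − u = 4.473 km − 3.644 km = e (ρ_m − ρ_c)/ρ_m = 0.829 km.

0.829 km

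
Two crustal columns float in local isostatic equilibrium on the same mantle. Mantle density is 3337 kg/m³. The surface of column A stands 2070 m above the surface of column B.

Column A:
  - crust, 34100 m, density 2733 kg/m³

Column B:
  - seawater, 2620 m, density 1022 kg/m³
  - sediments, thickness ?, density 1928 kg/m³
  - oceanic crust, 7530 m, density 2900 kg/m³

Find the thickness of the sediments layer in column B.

3080 m

Take the compensation level at the base of the deeper column (depth z_c below the surface of column A) and equate Σ ρ_i t_i down to z_c; mantle fills any gap and the z_c terms cancel.
Column A: 34100×2733 + (z_c − 34100)×3337
Column B: 2070×0 + 2620×1022 + x×1928 + 7530×2900 + (z_c − 2070 − 10150 − x)×3337
The z_c×3337 term appears on both sides and cancels. Collect the known terms of each column as K = Σ(ρt)_known − 3337 × (depth of known layers): K_A = 93195300 − 3337×34100 = −20596400; K_B = 24514640 − 3337×(2070 + 10150) = −16263500.
Balance: K_A = K_B − x×(3337 − 1928), so x = (K_B − K_A)/(3337 − 1928) = 4332900/1409 = 3080 m.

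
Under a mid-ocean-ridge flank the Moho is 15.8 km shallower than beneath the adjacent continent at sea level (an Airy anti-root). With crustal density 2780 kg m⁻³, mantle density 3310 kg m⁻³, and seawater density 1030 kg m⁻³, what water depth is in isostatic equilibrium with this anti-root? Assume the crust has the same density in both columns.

Replacing a thickness d of crust by seawater at the top must be balanced by replacing crust with mantle at the base: d (ρ_c − ρ_w) = a (ρ_m − ρ_c).
d = a (ρ_m − ρ_c)/(ρ_c − ρ_w) = 15.8 km × 530/1750 = 4.79 km.

4.79 km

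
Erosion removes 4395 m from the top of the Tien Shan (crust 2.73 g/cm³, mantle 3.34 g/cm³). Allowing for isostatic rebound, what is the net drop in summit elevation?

803 m

Rebound u = e ρ_c/ρ_m = 4395 m × 2.73/3.34 = 3592 m.
Net surface drop = e − u = 4395 m − 3592 m = e (ρ_m − ρ_c)/ρ_m = 803 m.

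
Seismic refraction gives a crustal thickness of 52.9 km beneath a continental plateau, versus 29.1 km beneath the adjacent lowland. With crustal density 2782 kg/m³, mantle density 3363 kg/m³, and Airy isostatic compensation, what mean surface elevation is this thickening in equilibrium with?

4.11 km

Excess crust Δ = 52.9 km − 29.1 km = 23.8 km, split between elevation h and root r with h + r = Δ.
Airy balance ρ_c h = (ρ_m − ρ_c) r gives r = h ρ_c/(ρ_m − ρ_c), so h (1 + ρ_c/(ρ_m − ρ_c)) = Δ, i.e. h = Δ (ρ_m − ρ_c)/ρ_m.
h = 23.8 km × 581/3363 = 4.11 km.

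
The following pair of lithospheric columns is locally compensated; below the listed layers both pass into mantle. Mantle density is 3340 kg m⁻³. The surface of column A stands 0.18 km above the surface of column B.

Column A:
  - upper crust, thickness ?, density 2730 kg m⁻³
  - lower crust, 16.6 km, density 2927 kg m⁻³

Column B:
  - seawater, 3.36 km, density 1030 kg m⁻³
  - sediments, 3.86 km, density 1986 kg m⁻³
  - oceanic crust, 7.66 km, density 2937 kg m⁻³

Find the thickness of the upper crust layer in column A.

Take the compensation level at the base of the deeper column (depth z_c below the surface of column A) and equate Σ ρ_i t_i down to z_c; mantle fills any gap and the z_c terms cancel.
Column A: x×2730 + 16.6×2927 + (z_c − 16.6 − x)×3340
Column B: 0.18×0 + 3.36×1030 + 3.86×1986 + 7.66×2937 + (z_c − 0.18 − 14.88)×3340
The z_c×3340 term appears on both sides and cancels. Collect the known terms of each column as K = Σ(ρt)_known − 3340 × (depth of known layers): K_A = 48588.2 − 3340×16.6 = −6855.8; K_B = 33624.18 − 3340×(0.18 + 14.88) = −16676.22.
Balance: K_A − x×(3340 − 2730) = K_B, so x = (K_A − K_B)/(3340 − 2730) = 9820.42/610 = 16.1 km.

16.1 km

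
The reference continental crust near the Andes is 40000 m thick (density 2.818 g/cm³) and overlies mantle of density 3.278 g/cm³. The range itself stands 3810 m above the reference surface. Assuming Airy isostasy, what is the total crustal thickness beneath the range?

67200 m

Root depth r = h ρ_c / (ρ_m − ρ_c) = 3810 m × 2.818 / 0.46 = 23340 m.
Total thickness = T + h + r = 40000 m + 3810 m + 23340 m = 67200 m.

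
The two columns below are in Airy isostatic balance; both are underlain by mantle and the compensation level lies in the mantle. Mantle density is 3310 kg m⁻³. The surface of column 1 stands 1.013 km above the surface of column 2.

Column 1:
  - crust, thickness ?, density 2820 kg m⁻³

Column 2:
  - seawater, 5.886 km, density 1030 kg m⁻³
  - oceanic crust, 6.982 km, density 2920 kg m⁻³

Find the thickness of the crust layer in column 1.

Take the compensation level at the base of the deeper column (depth z_c below the surface of column 1) and equate Σ ρ_i t_i down to z_c; mantle fills any gap and the z_c terms cancel.
Column 1: x×2820 + (z_c − 0 − x)×3310
Column 2: 1.013×0 + 5.886×1030 + 6.982×2920 + (z_c − 1.013 − 12.868)×3310
The z_c×3310 term appears on both sides and cancels. Collect the known terms of each column as K = Σ(ρt)_known − 3310 × (depth of known layers): K_1 = 0 − 3310×0 = 0; K_2 = 26450.02 − 3310×(1.013 + 12.868) = −19496.09.
Balance: K_1 − x×(3310 − 2820) = K_2, so x = (K_1 − K_2)/(3310 − 2820) = 19496.1/490 = 39.8 km.

39.8 km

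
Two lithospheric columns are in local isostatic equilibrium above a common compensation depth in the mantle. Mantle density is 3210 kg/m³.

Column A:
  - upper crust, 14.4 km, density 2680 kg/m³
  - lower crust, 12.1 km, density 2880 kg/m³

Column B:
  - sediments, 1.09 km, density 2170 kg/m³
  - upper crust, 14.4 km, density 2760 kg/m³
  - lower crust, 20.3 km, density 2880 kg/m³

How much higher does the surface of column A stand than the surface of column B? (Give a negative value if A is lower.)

For any compensation level in the mantle, the mantle terms cancel and isostasy reduces to e = (Σt_A − Σt_B) − (Σ(ρt)_A − Σ(ρt)_B) / ρ_m.
Σt_A = 26.5 km; Σt_B = 35.79 km; Σ(ρt)_A = 73440; Σ(ρt)_B = 100573.3 (in km·kg/m³).
e = (26.5 − 35.79) − (73440 − 100573.3) / 3210 = −0.837 km.

−0.837 km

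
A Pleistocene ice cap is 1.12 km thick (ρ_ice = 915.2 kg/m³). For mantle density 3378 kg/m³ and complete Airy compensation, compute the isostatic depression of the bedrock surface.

0.303 km

By Archimedes' principle applied to the lithosphere: the ice load ρ_ice t is balanced by mantle displaced below, ρ_m s.
s = t ρ_ice / ρ_m = 1.12 km × 915.2/3378 = 0.303 km.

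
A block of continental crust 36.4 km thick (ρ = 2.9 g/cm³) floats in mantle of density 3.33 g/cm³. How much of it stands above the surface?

4.7 km

Floating equilibrium: submerged depth d = t ρ_obj/ρ_fluid = 36.4 km × 2.9/3.33 = 31.7 km.
Freeboard = t − d = 36.4 km − 31.7 km = 4.7 km.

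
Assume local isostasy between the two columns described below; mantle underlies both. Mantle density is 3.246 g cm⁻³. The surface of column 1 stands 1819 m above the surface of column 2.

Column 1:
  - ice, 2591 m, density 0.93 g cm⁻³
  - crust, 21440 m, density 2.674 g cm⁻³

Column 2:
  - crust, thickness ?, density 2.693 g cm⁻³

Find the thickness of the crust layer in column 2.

22400 m

Take the compensation level at the base of the deeper column (depth z_c below the surface of column 1) and equate Σ ρ_i t_i down to z_c; mantle fills any gap and the z_c terms cancel.
Column 1: 2591×0.93 + 21440×2.674 + (z_c − 24031)×3.246
Column 2: 1819×0 + x×2.693 + (z_c − 1819 − 0 − x)×3.246
The z_c×3.246 term appears on both sides and cancels. Collect the known terms of each column as K = Σ(ρt)_known − 3.246 × (depth of known layers): K_1 = 59740.19 − 3.246×24031 = −18264.436; K_2 = 0 − 3.246×(1819 + 0) = −5904.474.
Balance: K_1 = K_2 − x×(3.246 − 2.693), so x = (K_2 − K_1)/(3.246 − 2.693) = 12360/0.553 = 22400 m.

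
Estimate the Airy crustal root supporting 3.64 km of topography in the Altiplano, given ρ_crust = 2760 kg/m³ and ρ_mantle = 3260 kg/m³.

20.1 km

Isostatic balance requires: the weight of the topography is balanced by the buoyancy of the root, ρ_c h = (ρ_m − ρ_c) r.
r = h · ρ_c / (ρ_m − ρ_c) = 3.64 km × 2760 / (3260 − 2760) = 20.1 km.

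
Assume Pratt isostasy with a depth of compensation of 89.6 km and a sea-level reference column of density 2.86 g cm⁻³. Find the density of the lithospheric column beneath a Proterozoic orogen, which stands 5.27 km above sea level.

Pratt balance: ρ_ref D = ρ (D + h).
ρ = ρ_ref D/(D + h) = 2.86 × 89.6 km/(89.6 km + 5.27 km) = 2.7 g cm⁻³.

2.7 g cm⁻³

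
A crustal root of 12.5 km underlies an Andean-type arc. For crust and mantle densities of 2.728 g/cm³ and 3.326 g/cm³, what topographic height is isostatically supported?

In Airy isostatic equilibrium: ρ_c h = (ρ_m − ρ_c) r.
h = r (ρ_m − ρ_c) / ρ_c = 12.5 km × (3.326 − 2.728) / 2.728 = 2.74 km.

2.74 km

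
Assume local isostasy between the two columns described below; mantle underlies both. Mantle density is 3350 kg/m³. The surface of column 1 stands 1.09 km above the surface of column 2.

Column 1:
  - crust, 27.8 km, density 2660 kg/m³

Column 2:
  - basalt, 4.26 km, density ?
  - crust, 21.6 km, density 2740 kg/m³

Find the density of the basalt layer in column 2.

Take the compensation level at the base of the deeper column (depth z_c below the surface of column 1) and equate Σ ρ_i t_i down to z_c; mantle fills any gap and the z_c terms cancel.
Column 1: 27.8×2660 + (z_c − 27.8)×3350
Column 2: 1.09×0 + 4.26×ρ + 21.6×2740 + (z_c − 1.09 − 25.86)×3350
The z_c×3350 term appears on both sides and cancels. Collect the known terms of each column as K = Σ(ρt)_known − 3350 × (depth of known layers): K_1 = 73948 − 3350×27.8 = −19182; K_2 = 59184 − 3350×(1.09 + 25.86) = −31098.5.
Balance: K_1 = K_2 + 4.26×ρ, so ρ = (K_1 − K_2)/4.26 = 11916.5/4.26 = 2800 kg/m³.

2800 kg/m³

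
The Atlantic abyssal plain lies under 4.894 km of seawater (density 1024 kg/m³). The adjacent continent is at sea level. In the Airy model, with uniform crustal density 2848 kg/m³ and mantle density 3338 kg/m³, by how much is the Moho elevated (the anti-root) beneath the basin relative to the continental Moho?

For local isostatic compensation: replacing crust with seawater at the top is compensated by replacing crust with mantle at the base: d (ρ_c − ρ_w) = a (ρ_m − ρ_c).
a = d (ρ_c − ρ_w)/(ρ_m − ρ_c) = 4.894 km × 1824/490 = 18.2 km.

18.2 km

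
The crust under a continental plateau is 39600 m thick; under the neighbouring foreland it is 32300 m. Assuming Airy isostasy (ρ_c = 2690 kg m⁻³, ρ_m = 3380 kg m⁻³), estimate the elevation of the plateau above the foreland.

1490 m

Excess crust Δ = 39600 m − 32300 m = 7300 m, split between elevation h and root r with h + r = Δ.
Airy balance ρ_c h = (ρ_m − ρ_c) r gives r = h ρ_c/(ρ_m − ρ_c), so h (1 + ρ_c/(ρ_m − ρ_c)) = Δ, i.e. h = Δ (ρ_m − ρ_c)/ρ_m.
h = 7300 m × 690/3380 = 1490 m.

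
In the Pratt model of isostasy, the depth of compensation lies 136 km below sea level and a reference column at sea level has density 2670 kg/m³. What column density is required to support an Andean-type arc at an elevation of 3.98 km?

Pratt balance: ρ_ref D = ρ (D + h).
ρ = ρ_ref D/(D + h) = 2670 × 136 km/(136 km + 3.98 km) = 2590 kg/m³.

2590 kg/m³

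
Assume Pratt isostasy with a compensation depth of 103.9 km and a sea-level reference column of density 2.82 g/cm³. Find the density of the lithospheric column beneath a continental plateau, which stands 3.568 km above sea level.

2.73 g/cm³

Pratt balance: ρ_ref D = ρ (D + h).
ρ = ρ_ref D/(D + h) = 2.82 × 103.9 km/(103.9 km + 3.568 km) = 2.73 g/cm³.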